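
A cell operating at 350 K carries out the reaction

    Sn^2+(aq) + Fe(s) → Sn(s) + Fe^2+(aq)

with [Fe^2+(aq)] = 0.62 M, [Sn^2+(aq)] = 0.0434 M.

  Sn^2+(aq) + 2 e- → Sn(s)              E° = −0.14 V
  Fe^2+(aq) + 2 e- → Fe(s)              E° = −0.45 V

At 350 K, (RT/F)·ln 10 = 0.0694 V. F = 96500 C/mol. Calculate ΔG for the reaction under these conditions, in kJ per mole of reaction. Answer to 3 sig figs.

−52.1 kJ/mol

The standard cell potential is −0.14 − (−0.45) = +0.31 V, with n = 2 electrons in the balanced equation.
Here Q = [Fe^2+(aq)] / [Sn^2+(aq)] = 14.3 (log Q = 1.155), giving E = +0.31 − (0.0694/2)·(1.155) = +0.2699 V.
ΔG = −nFE = −(2)(96500)(+0.2699) J/mol = −52.1 kJ/mol.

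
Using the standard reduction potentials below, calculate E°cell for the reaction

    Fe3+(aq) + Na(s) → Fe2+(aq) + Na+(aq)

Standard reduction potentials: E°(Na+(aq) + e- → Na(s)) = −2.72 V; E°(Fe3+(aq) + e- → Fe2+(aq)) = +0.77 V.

+3.49 V

In the reaction as written, Fe3+(aq) is reduced (cathode) and Na+(aq) is produced by oxidation at the anode.
E°cell = E°(cathode) − E°(anode) = +0.77 − (−2.72) = +3.49 V.
The positive value indicates the reaction is spontaneous as written.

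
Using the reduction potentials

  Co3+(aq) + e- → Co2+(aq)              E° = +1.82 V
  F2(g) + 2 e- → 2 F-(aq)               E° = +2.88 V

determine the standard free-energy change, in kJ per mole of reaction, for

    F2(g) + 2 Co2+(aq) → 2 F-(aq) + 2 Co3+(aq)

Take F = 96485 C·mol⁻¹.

−205 kJ/mol

In the reaction as written F2(g) is reduced, so the F₂/F⁻ couple is the cathode and Co³⁺/Co²⁺ is the anode.
E°cell = +2.88 − (+1.82) = +1.06 V; balancing electrons gives n = 2.
ΔG° = −nFE°cell = −(2)(96485)(+1.06) J/mol = −205 kJ/mol.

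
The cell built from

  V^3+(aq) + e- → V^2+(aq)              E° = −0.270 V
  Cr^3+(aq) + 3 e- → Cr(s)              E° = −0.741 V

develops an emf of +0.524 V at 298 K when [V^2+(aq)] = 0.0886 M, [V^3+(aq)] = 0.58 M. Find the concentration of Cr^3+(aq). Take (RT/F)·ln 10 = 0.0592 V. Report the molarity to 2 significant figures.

The V³⁺/V²⁺ couple has the larger reduction potential, so it is the cathode: E°cell = −0.270 − (−0.741) = +0.471 V and n = 3.
From the Nernst equation, log Q = n(E° − E)/0.0592 = 3·(+0.471 − (+0.524))/0.0592 = −2.686.
For 3 V^3+(aq) + Cr(s) → 3 V^2+(aq) + Cr^3+(aq), the reaction quotient is Q = ([V^2+(aq)]^3·[Cr^3+(aq)]) / [V^3+(aq)]^3.
Substituting the known concentrations and solving, log [Cr^3+(aq)] = −0.238 and [Cr^3+(aq)] = 0.58 M.

0.58 M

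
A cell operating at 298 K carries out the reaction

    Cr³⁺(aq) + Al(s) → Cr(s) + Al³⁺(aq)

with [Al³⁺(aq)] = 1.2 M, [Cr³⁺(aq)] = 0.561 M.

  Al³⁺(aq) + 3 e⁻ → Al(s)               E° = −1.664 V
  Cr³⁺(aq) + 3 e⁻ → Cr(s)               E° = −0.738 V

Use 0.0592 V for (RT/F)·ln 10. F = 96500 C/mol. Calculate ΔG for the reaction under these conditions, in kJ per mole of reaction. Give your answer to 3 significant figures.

The standard cell potential is −0.738 − (−1.664) = +0.926 V, with n = 3 electrons in the balanced equation.
The reaction quotient is [Al³⁺(aq)] / [Cr³⁺(aq)] = 2.14; by Nernst, E = +0.926 − (0.0592/3)(0.330) = +0.9195 V.
Finally ΔG = −nFE = −(3)(96500 C/mol)(+0.9195 V) = −266 kJ/mol.

−266 kJ/mol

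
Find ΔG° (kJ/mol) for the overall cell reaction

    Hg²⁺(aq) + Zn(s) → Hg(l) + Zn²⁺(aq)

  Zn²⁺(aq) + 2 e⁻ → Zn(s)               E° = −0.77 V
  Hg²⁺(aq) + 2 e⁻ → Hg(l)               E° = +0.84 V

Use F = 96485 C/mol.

In the reaction as written Hg²⁺(aq) is reduced, so the Hg²⁺/Hg couple is the cathode and Zn²⁺/Zn is the anode.
E°cell = +0.84 − (−0.77) = +1.61 V; balancing electrons gives n = 2.
ΔG° = −nFE°cell = −(2)(96485)(+1.61) J/mol = −311 kJ/mol.

−311 kJ/mol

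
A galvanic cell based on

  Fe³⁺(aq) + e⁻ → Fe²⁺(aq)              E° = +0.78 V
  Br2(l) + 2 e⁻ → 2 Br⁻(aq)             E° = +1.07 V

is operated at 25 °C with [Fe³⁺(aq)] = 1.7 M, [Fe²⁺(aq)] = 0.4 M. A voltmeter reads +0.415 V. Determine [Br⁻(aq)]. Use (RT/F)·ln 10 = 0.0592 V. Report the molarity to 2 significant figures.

0.0018 M

The Br₂/Br⁻ couple has the larger reduction potential, so it is the cathode: E°cell = +1.07 − (+0.78) = +0.29 V and n = 2.
Rearranging E = E° − (0.0592/n)·log Q gives log Q = 2(+0.29 − (+0.415))/0.0592 = −4.223.
For Br2(l) + 2 Fe²⁺(aq) → 2 Br⁻(aq) + 2 Fe³⁺(aq), the reaction quotient is Q = ([Br⁻(aq)]^2·[Fe³⁺(aq)]^2) / [Fe²⁺(aq)]^2.
Substituting the known concentrations and solving, log [Br⁻(aq)] = −2.740 and [Br⁻(aq)] = 0.0018 M.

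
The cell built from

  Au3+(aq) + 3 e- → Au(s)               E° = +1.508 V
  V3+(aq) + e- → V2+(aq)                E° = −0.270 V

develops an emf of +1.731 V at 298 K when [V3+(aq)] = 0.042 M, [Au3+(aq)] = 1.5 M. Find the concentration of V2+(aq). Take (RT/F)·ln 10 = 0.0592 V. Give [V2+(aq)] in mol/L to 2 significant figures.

0.0059 M

Au³⁺/Au is the cathode (higher E°); E°cell = +1.508 − (−0.270) = +1.778 V with n = 3.
Rearranging E = E° − (0.0592/n)·log Q gives log Q = 3(+1.778 − (+1.731))/0.0592 = 2.382.
The balanced reaction is Au3+(aq) + 3 V2+(aq) → Au(s) + 3 V3+(aq), so Q = [V3+(aq)]^3 / ([Au3+(aq)]·[V2+(aq)]^3).
Solving for the unknown gives log [V2+(aq)] = −2.229, so [V2+(aq)] ≈ 0.0059 M.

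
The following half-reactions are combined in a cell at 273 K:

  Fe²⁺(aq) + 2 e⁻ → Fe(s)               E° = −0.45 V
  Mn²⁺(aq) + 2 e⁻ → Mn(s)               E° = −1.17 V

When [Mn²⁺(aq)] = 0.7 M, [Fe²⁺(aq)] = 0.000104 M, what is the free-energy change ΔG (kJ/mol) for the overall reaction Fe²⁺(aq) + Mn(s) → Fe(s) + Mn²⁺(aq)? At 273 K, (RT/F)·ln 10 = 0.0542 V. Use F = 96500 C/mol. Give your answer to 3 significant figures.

−119 kJ/mol

The standard cell potential is −0.45 − (−1.17) = +0.72 V, with n = 2 electrons in the balanced equation.
The reaction quotient is [Mn²⁺(aq)] / [Fe²⁺(aq)] = 6.73×10^3; by Nernst, E = +0.72 − (0.0542/2)(3.828) = +0.6163 V.
ΔG = −nFE = −(2)(96500)(+0.6163) J/mol = −119 kJ/mol.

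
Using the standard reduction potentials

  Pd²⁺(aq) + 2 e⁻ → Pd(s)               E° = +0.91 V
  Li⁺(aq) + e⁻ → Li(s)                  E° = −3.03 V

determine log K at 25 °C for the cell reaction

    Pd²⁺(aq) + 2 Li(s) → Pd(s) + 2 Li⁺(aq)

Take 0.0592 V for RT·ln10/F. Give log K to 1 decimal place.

log K = 133.1

The Pd²⁺/Pd couple is reduced (cathode); E°cell = +0.91 − (−3.03) = +3.94 V with n = 2.
At equilibrium E = 0, so log K = nE°cell / 0.0592 = (2)(+3.94) / 0.0592 = 133.1.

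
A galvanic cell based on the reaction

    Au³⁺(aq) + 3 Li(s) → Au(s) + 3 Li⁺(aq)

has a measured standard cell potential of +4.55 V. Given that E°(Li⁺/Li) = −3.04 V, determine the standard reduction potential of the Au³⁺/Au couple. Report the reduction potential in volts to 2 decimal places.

In the reaction as written the Au³⁺/Au couple is reduced (cathode) and Li⁺/Li is oxidized (anode), so E°cell = E°(Au³⁺/Au) − E°(Li⁺/Li).
E°(Au³⁺/Au) = E°cell + E°(anode) = +4.55 + (−3.04) = +1.51 V.

+1.51 V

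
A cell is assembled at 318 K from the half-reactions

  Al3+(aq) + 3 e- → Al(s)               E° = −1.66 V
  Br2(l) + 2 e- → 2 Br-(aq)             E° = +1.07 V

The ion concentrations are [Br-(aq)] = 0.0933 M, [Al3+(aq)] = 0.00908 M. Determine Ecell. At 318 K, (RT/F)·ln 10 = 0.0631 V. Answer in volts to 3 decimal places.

+2.838 V

Since E°(Br₂/Br⁻) > E°(Al³⁺/Al), Br₂/Br⁻ serves as the cathode.
The standard potential is +1.07 − (−1.66) = +2.73 V and the balanced reaction transfers n = 6 electrons.
The balanced reaction is 3 Br2(l) + 2 Al(s) → 6 Br-(aq) + 2 Al3+(aq), so Q = [Br-(aq)]^6·[Al3+(aq)]^2 = 5.44×10^−11 and log Q = −10.265.
By the Nernst equation, E = +2.73 − (0.0631/6)·(−10.265) = +2.838 V.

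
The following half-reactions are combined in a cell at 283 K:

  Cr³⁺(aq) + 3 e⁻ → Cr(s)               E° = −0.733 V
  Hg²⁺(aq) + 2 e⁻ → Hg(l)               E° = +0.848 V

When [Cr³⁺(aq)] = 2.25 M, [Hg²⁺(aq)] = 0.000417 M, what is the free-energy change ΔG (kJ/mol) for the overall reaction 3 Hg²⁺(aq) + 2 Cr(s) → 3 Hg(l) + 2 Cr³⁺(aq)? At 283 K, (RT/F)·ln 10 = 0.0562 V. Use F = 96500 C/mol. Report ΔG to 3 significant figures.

With Hg²⁺/Hg reduced at the cathode, E°cell = +0.848 − (−0.733) = +1.581 V and n = 6.
Here Q = [Cr³⁺(aq)]^2 / [Hg²⁺(aq)]^3 = 6.98×10^10 (log Q = 10.844), giving E = +1.581 − (0.0562/6)·(10.844) = +1.4794 V.
Finally ΔG = −nFE = −(6)(96500 C/mol)(+1.4794 V) = −857 kJ/mol.

−857 kJ/mol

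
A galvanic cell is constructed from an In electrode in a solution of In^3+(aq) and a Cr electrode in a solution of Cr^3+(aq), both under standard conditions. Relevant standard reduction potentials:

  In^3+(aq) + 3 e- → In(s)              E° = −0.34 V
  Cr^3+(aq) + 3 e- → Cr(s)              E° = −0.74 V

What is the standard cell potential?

Of the two couples in this cell, the one with the more positive reduction potential is reduced at the cathode: here that is In³⁺/In (−0.34 V); Cr³⁺/Cr (−0.74 V) is the anode.
E°cell = E°(cathode) − E°(anode) = −0.34 − (−0.74) = +0.40 V.

+0.40 V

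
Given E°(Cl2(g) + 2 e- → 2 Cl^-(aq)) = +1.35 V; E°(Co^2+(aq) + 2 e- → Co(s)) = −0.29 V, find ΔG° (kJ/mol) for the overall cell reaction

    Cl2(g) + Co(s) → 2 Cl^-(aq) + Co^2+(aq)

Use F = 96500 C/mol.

−317 kJ/mol

In the reaction as written Cl2(g) is reduced, so the Cl₂/Cl⁻ couple is the cathode and Co²⁺/Co is the anode.
E°cell = +1.35 − (−0.29) = +1.64 V; balancing electrons gives n = 2.
ΔG° = −nFE°cell = −(2)(96500)(+1.64) J/mol = −317 kJ/mol.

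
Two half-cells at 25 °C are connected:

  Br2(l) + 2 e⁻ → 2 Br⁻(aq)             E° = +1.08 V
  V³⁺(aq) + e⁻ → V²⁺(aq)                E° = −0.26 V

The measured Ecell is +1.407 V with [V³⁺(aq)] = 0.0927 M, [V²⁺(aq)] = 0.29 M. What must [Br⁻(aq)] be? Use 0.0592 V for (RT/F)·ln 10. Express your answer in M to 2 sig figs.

0.23 M

Br₂/Br⁻ is the cathode (higher E°); E°cell = +1.08 − (−0.26) = +1.34 V with n = 2.
Rearranging E = E° − (0.0592/n)·log Q gives log Q = 2(+1.34 − (+1.407))/0.0592 = −2.264.
The balanced reaction is Br2(l) + 2 V²⁺(aq) → 2 Br⁻(aq) + 2 V³⁺(aq), so Q = ([Br⁻(aq)]^2·[V³⁺(aq)]^2) / [V²⁺(aq)]^2.
Substituting the known concentrations and solving, log [Br⁻(aq)] = −0.637 and [Br⁻(aq)] = 0.23 M.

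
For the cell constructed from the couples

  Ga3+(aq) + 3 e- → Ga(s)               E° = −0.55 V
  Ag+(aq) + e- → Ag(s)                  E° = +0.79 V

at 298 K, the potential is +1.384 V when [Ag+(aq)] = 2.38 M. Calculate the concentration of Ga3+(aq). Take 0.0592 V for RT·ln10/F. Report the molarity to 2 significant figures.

Ag⁺/Ag is the cathode (higher E°); E°cell = +0.79 − (−0.55) = +1.34 V with n = 3.
From the Nernst equation, log Q = n(E° − E)/0.0592 = 3·(+1.34 − (+1.384))/0.0592 = −2.230.
For 3 Ag+(aq) + Ga(s) → 3 Ag(s) + Ga3+(aq), the reaction quotient is Q = [Ga3+(aq)] / [Ag+(aq)]^3.
Substituting the known concentrations and solving, log [Ga3+(aq)] = −1.100 and [Ga3+(aq)] = 0.079 M.

0.079 M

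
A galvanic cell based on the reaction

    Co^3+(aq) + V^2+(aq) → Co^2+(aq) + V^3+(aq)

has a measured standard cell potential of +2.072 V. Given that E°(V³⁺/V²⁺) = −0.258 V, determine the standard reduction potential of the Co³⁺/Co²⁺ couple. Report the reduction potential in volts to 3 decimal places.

+1.814 V

In the reaction as written the Co³⁺/Co²⁺ couple is reduced (cathode) and V³⁺/V²⁺ is oxidized (anode), so E°cell = E°(Co³⁺/Co²⁺) − E°(V³⁺/V²⁺).
E°(Co³⁺/Co²⁺) = E°cell + E°(anode) = +2.072 + (−0.258) = +1.814 V.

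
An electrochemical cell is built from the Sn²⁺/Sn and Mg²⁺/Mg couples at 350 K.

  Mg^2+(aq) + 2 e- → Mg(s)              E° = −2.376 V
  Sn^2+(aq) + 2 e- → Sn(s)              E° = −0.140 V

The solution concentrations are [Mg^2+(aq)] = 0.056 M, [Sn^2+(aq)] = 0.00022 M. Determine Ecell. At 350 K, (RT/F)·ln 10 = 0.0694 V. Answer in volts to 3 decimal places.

Sn²⁺/Sn is reduced (cathode, E° = −0.140 V) and Mg²⁺/Mg is oxidized (anode).
The standard potential is −0.140 − (−2.376) = +2.236 V and the balanced reaction transfers n = 2 electrons.
The balanced reaction is Sn^2+(aq) + Mg(s) → Sn(s) + Mg^2+(aq), so Q = [Mg^2+(aq)] / [Sn^2+(aq)] = 255 and log Q = 2.406.
Applying E = E° − (RT ln10/nF)·log Q gives +2.236 − (0.0694/2)(2.406) = +2.153 V.

+2.153 V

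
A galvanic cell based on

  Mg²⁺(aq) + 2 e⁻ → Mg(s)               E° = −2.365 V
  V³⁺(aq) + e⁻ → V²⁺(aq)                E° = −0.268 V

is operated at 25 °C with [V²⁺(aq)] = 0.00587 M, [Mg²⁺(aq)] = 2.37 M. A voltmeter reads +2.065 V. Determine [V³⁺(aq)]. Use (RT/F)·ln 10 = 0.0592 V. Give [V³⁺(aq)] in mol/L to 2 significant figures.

The V³⁺/V²⁺ couple has the larger reduction potential, so it is the cathode: E°cell = −0.268 − (−2.365) = +2.097 V and n = 2.
Since E = E° − (0.0592/n)·log Q, log Q = n(E° − E)/0.0592 = 1.081.
The balanced reaction is 2 V³⁺(aq) + Mg(s) → 2 V²⁺(aq) + Mg²⁺(aq), so Q = ([V²⁺(aq)]^2·[Mg²⁺(aq)]) / [V³⁺(aq)]^2.
Solving for the unknown gives log [V³⁺(aq)] = −2.584, so [V³⁺(aq)] ≈ 0.0026 M.

0.0026 M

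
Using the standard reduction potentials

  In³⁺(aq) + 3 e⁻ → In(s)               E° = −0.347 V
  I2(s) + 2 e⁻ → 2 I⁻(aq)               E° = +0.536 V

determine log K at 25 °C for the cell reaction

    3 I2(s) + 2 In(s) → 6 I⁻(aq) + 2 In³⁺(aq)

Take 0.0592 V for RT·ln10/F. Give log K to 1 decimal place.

The I₂/I⁻ couple is reduced (cathode); E°cell = +0.536 − (−0.347) = +0.883 V with n = 6.
At equilibrium E = 0, so log K = nE°cell / 0.0592 = (6)(+0.883) / 0.0592 = 89.5.

log K = 89.5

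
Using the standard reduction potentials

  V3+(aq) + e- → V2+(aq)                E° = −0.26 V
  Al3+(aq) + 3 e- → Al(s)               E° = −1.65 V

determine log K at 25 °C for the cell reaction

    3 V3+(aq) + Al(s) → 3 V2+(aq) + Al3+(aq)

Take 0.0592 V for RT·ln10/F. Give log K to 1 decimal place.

log K = 70.4

The V³⁺/V²⁺ couple is reduced (cathode); E°cell = −0.26 − (−1.65) = +1.39 V with n = 3.
At equilibrium E = 0, so log K = nE°cell / 0.0592 = (3)(+1.39) / 0.0592 = 70.4.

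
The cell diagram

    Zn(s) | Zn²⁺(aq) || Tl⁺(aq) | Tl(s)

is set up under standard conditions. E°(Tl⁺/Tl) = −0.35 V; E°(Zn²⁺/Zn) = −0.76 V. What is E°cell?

By convention the left-hand electrode in cell notation is the anode (oxidation) and the right-hand electrode is the cathode (reduction).
E°cell = E°(right) − E°(left) = −0.35 − (−0.76) = +0.41 V.

+0.41 V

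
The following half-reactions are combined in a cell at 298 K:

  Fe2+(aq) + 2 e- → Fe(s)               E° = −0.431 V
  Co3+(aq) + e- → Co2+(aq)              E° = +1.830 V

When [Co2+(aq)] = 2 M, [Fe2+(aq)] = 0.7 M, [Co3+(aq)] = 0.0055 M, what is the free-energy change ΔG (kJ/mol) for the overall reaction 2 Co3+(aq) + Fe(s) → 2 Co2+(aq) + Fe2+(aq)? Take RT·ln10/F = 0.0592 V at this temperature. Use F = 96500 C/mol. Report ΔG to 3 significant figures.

−408 kJ/mol

With Co³⁺/Co²⁺ reduced at the cathode, E°cell = +1.830 − (−0.431) = +2.261 V and n = 2.
Here Q = ([Co2+(aq)]^2·[Fe2+(aq)]) / [Co3+(aq)]^2 = 9.26×10^4 (log Q = 4.966), giving E = +2.261 − (0.0592/2)·(4.966) = +2.1140 V.
Finally ΔG = −nFE = −(2)(96500 C/mol)(+2.1140 V) = −408 kJ/mol.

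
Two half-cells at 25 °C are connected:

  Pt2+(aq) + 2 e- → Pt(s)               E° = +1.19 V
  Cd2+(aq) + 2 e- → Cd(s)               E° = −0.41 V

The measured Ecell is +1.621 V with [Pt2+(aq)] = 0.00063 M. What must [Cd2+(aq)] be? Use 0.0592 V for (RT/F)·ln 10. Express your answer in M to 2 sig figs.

0.00012 M

The Pt²⁺/Pt couple has the larger reduction potential, so it is the cathode: E°cell = +1.19 − (−0.41) = +1.60 V and n = 2.
Rearranging E = E° − (0.0592/n)·log Q gives log Q = 2(+1.60 − (+1.621))/0.0592 = −0.709.
Balancing electrons gives Pt2+(aq) + Cd(s) → Pt(s) + Cd2+(aq); thus Q = [Cd2+(aq)] / [Pt2+(aq)].
Isolating [Cd2+(aq)] in Q = 10^{−0.709} yields log [Cd2+(aq)] = −3.910, i.e. 0.00012 M.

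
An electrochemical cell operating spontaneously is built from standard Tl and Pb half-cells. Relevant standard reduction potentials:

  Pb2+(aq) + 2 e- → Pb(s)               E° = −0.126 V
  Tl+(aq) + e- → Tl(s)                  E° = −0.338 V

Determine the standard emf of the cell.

+0.212 V

Of the two couples in this cell, the one with the more positive reduction potential is reduced at the cathode: here that is Pb²⁺/Pb (−0.126 V); Tl⁺/Tl (−0.338 V) is the anode.
E°cell = E°(cathode) − E°(anode) = −0.126 − (−0.338) = +0.212 V.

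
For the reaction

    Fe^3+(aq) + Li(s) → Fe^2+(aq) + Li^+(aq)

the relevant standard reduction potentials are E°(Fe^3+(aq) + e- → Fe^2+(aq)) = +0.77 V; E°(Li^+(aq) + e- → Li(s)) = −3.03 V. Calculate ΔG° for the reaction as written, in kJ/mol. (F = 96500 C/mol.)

In the reaction as written Fe^3+(aq) is reduced, so the Fe³⁺/Fe²⁺ couple is the cathode and Li⁺/Li is the anode.
E°cell = +0.77 − (−3.03) = +3.80 V; balancing electrons gives n = 1.
ΔG° = −nFE°cell = −(1)(96500)(+3.80) J/mol = −367 kJ/mol.

−367 kJ/mol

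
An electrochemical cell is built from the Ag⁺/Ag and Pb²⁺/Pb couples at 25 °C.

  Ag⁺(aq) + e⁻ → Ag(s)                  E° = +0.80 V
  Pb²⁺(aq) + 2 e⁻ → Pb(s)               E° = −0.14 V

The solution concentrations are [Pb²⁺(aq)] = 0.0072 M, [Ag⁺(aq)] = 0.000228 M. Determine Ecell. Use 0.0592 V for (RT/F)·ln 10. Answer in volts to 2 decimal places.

+0.79 V

The Ag⁺/Ag couple has the more positive E°, so it is the cathode; Pb²⁺/Pb is the anode.
E°cell = E°cat − E°an = +0.80 − (−0.14) = +0.94 V; n = 2.
For the overall reaction 2 Ag⁺(aq) + Pb(s) → 2 Ag(s) + Pb²⁺(aq), Q = [Pb²⁺(aq)] / [Ag⁺(aq)]^2 = 1.39×10^5, giving log Q = 5.141.
E = E° − (0.0592/n)·log Q = +0.94 − (0.0592/2)(5.141) = +0.79 V.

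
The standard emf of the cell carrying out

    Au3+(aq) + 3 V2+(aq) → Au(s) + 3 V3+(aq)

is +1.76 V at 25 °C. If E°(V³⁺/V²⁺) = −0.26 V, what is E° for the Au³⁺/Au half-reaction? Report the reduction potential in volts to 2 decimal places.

In the reaction as written the Au³⁺/Au couple is reduced (cathode) and V³⁺/V²⁺ is oxidized (anode), so E°cell = E°(Au³⁺/Au) − E°(V³⁺/V²⁺).
E°(Au³⁺/Au) = E°cell + E°(anode) = +1.76 + (−0.26) = +1.50 V.

+1.50 V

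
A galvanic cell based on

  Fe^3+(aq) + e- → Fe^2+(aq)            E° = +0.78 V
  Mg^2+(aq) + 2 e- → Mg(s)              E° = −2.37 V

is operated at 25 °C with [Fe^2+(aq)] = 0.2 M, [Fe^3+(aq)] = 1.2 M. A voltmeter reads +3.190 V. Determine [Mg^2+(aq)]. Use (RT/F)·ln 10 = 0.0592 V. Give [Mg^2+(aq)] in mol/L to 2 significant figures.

1.6 M

The Fe³⁺/Fe²⁺ couple has the larger reduction potential, so it is the cathode: E°cell = +0.78 − (−2.37) = +3.15 V and n = 2.
Since E = E° − (0.0592/n)·log Q, log Q = n(E° − E)/0.0592 = −1.351.
For 2 Fe^3+(aq) + Mg(s) → 2 Fe^2+(aq) + Mg^2+(aq), the reaction quotient is Q = ([Fe^2+(aq)]^2·[Mg^2+(aq)]) / [Fe^3+(aq)]^2.
Solving for the unknown gives log [Mg^2+(aq)] = 0.205, so [Mg^2+(aq)] ≈ 1.6 M.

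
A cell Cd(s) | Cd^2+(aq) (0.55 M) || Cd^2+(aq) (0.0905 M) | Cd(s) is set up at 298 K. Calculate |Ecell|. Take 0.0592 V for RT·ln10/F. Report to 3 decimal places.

0.023 V

For a concentration cell E°cell = 0, since both electrodes use the same couple.
The compartment with the higher Cd^2+(aq) concentration (0.55 M) acts as the cathode; ions are reduced there and produced at the dilute (0.0905 M) anode.
With n = 2, Ecell = −(0.0592/2)·log([dilute]/[conc]) = −(0.0592/2)·log(0.0905/0.55) = +0.023 V.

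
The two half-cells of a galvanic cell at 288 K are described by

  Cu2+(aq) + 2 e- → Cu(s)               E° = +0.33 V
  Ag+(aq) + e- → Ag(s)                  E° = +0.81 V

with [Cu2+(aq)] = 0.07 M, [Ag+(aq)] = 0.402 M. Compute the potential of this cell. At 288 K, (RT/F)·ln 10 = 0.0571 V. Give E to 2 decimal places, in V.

+0.49 V

The Ag⁺/Ag couple has the more positive E°, so it is the cathode; Cu²⁺/Cu is the anode.
E°cell = +0.81 − (+0.33) = +0.48 V, with n = 2 electrons transferred.
The balanced reaction is 2 Ag+(aq) + Cu(s) → 2 Ag(s) + Cu2+(aq), so Q = [Cu2+(aq)] / [Ag+(aq)]^2 = 0.433 and log Q = −0.363.
E = E° − (0.0571/n)·log Q = +0.48 − (0.0571/2)(−0.363) = +0.49 V.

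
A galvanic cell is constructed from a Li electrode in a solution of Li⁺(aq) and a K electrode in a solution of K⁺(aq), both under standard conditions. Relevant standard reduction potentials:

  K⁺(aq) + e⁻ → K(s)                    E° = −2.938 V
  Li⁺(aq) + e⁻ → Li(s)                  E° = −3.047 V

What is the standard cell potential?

Of the two couples in this cell, the one with the more positive reduction potential is reduced at the cathode: here that is K⁺/K (−2.938 V); Li⁺/Li (−3.047 V) is the anode.
E°cell = E°(cathode) − E°(anode) = −2.938 − (−3.047) = +0.109 V.

+0.109 V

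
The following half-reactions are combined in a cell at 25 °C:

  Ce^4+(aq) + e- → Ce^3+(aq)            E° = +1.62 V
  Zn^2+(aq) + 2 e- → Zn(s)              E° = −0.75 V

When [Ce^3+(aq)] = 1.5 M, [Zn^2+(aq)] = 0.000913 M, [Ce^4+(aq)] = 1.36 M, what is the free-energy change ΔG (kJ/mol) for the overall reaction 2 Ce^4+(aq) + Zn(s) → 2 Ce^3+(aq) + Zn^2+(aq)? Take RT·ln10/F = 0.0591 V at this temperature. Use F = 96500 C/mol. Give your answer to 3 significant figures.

−474 kJ/mol

E°cell = +1.62 − (−0.75) = +2.37 V; the balanced reaction transfers n = 2 electrons.
Q = ([Ce^3+(aq)]^2·[Zn^2+(aq)]) / [Ce^4+(aq)]^2 = 0.00111, so log Q = −2.954 and E = +2.37 − (0.0591/2)(−2.954) = +2.4573 V.
ΔG = −nFE = −(2)(96500)(+2.4573) J/mol = −474 kJ/mol.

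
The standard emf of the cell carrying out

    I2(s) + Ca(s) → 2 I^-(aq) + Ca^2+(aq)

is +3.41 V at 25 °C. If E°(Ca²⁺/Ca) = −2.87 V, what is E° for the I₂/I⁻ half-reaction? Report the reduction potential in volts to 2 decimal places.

In the reaction as written the I₂/I⁻ couple is reduced (cathode) and Ca²⁺/Ca is oxidized (anode), so E°cell = E°(I₂/I⁻) − E°(Ca²⁺/Ca).
E°(I₂/I⁻) = E°cell + E°(anode) = +3.41 + (−2.87) = +0.54 V.

+0.54 V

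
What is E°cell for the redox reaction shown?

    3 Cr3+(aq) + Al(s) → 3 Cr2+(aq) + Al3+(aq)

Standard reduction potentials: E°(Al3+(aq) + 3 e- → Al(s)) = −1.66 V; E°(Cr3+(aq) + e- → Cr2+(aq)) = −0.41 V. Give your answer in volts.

Cr3+(aq) gains electrons, so the Cr³⁺/Cr²⁺ couple is the cathode; the Al³⁺/Al couple is the anode.
E°cell = E°(cathode) − E°(anode) = −0.41 − (−1.66) = +1.25 V.

+1.25 V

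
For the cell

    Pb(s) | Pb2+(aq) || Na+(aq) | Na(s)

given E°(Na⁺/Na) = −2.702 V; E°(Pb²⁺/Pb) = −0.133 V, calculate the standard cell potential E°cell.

−2.569 V

By convention the left-hand electrode in cell notation is the anode (oxidation) and the right-hand electrode is the cathode (reduction).
E°cell = E°(right) − E°(left) = −2.702 − (−0.133) = −2.569 V.
The negative sign shows that, as written, the cell would require an external voltage to drive the reaction.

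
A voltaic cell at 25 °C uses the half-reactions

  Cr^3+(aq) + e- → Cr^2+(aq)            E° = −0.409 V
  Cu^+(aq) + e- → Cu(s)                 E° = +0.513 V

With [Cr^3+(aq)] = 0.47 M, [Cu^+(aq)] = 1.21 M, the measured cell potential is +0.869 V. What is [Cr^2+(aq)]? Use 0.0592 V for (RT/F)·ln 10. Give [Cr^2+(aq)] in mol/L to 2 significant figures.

0.049 M

The Cu⁺/Cu couple has the larger reduction potential, so it is the cathode: E°cell = +0.513 − (−0.409) = +0.922 V and n = 1.
Rearranging E = E° − (0.0592/n)·log Q gives log Q = 1(+0.922 − (+0.869))/0.0592 = 0.895.
For Cu^+(aq) + Cr^2+(aq) → Cu(s) + Cr^3+(aq), the reaction quotient is Q = [Cr^3+(aq)] / ([Cu^+(aq)]·[Cr^2+(aq)]).
Isolating [Cr^2+(aq)] in Q = 10^{0.895} yields log [Cr^2+(aq)] = −1.306, i.e. 0.049 M.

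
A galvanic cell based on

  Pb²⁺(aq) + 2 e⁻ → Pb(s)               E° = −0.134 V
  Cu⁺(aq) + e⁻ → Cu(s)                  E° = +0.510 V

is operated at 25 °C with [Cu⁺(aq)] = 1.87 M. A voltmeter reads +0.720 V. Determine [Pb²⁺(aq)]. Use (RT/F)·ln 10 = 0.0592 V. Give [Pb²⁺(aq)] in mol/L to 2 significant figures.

Cu⁺/Cu is the cathode (higher E°); E°cell = +0.510 − (−0.134) = +0.644 V with n = 2.
From the Nernst equation, log Q = n(E° − E)/0.0592 = 2·(+0.644 − (+0.720))/0.0592 = −2.568.
For 2 Cu⁺(aq) + Pb(s) → 2 Cu(s) + Pb²⁺(aq), the reaction quotient is Q = [Pb²⁺(aq)] / [Cu⁺(aq)]^2.
Substituting the known concentrations and solving, log [Pb²⁺(aq)] = −2.024 and [Pb²⁺(aq)] = 0.0095 M.

0.0095 M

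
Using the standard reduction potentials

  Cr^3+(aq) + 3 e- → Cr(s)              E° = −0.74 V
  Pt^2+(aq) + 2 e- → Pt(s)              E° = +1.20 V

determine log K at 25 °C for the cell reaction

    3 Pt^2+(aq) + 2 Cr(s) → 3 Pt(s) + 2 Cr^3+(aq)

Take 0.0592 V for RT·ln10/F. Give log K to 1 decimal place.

The Pt²⁺/Pt couple is reduced (cathode); E°cell = +1.20 − (−0.74) = +1.94 V with n = 6.
At equilibrium E = 0, so log K = nE°cell / 0.0592 = (6)(+1.94) / 0.0592 = 196.6.

log K = 196.6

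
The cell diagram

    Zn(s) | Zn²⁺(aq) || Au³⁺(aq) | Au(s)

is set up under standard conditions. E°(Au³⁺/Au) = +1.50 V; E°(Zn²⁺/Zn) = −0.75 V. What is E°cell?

By convention the left-hand electrode in cell notation is the anode (oxidation) and the right-hand electrode is the cathode (reduction).
E°cell = E°(right) − E°(left) = +1.50 − (−0.75) = +2.25 V.

+2.25 V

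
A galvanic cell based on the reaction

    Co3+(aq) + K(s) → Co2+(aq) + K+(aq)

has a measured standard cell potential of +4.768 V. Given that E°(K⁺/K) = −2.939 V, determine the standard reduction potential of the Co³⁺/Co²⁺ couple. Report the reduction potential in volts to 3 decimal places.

+1.829 V

In the reaction as written the Co³⁺/Co²⁺ couple is reduced (cathode) and K⁺/K is oxidized (anode), so E°cell = E°(Co³⁺/Co²⁺) − E°(K⁺/K).
E°(Co³⁺/Co²⁺) = E°cell + E°(anode) = +4.768 + (−2.939) = +1.829 V.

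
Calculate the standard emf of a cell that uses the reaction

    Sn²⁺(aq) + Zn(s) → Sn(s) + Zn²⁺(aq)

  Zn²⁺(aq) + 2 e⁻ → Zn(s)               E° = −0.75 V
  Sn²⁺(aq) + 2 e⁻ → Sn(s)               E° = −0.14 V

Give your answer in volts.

+0.61 V

Sn²⁺(aq) gains electrons, so the Sn²⁺/Sn couple is the cathode; the Zn²⁺/Zn couple is the anode.
E°cell = E°(cathode) − E°(anode) = −0.14 − (−0.75) = +0.61 V.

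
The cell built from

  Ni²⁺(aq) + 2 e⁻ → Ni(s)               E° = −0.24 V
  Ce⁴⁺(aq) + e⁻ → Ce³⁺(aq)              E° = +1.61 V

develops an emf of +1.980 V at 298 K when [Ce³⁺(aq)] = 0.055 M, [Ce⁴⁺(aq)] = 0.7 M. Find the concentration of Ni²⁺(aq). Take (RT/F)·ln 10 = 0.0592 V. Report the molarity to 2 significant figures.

0.0066 M

The Ce⁴⁺/Ce³⁺ couple has the larger reduction potential, so it is the cathode: E°cell = +1.61 − (−0.24) = +1.85 V and n = 2.
Since E = E° − (0.0592/n)·log Q, log Q = n(E° − E)/0.0592 = −4.392.
Balancing electrons gives 2 Ce⁴⁺(aq) + Ni(s) → 2 Ce³⁺(aq) + Ni²⁺(aq); thus Q = ([Ce³⁺(aq)]^2·[Ni²⁺(aq)]) / [Ce⁴⁺(aq)]^2.
Isolating [Ni²⁺(aq)] in Q = 10^{−4.392} yields log [Ni²⁺(aq)] = −2.183, i.e. 0.0066 M.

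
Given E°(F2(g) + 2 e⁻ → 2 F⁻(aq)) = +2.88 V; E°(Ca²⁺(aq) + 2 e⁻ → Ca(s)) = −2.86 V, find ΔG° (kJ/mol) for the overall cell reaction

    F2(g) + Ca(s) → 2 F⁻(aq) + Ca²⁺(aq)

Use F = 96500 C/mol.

In the reaction as written F2(g) is reduced, so the F₂/F⁻ couple is the cathode and Ca²⁺/Ca is the anode.
E°cell = +2.88 − (−2.86) = +5.74 V; balancing electrons gives n = 2.
ΔG° = −nFE°cell = −(2)(96500)(+5.74) J/mol = −1108 kJ/mol.

−1108 kJ/mol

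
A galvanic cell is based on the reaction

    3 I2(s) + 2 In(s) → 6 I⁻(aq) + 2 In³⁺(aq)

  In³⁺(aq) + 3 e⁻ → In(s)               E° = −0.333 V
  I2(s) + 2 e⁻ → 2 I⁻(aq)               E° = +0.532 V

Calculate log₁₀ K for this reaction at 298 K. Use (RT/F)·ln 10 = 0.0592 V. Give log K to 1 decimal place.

The I₂/I⁻ couple is reduced (cathode); E°cell = +0.532 − (−0.333) = +0.865 V with n = 6.
At equilibrium E = 0, so log K = nE°cell / 0.0592 = (6)(+0.865) / 0.0592 = 87.7.

log K = 87.7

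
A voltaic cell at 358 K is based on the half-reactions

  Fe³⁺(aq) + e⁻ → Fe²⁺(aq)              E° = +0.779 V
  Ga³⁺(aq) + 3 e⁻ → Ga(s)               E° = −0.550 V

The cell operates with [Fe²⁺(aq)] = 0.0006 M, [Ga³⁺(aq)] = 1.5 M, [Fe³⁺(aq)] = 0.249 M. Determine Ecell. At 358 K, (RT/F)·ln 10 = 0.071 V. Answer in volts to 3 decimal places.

Fe³⁺/Fe²⁺ is reduced (cathode, E° = +0.779 V) and Ga³⁺/Ga is oxidized (anode).
The standard potential is +0.779 − (−0.550) = +1.329 V and the balanced reaction transfers n = 3 electrons.
For the overall reaction 3 Fe³⁺(aq) + Ga(s) → 3 Fe²⁺(aq) + Ga³⁺(aq), Q = ([Fe²⁺(aq)]^3·[Ga³⁺(aq)]) / [Fe³⁺(aq)]^3 = 2.1×10^−8, giving log Q = −7.678.
E = E° − (0.071/n)·log Q = +1.329 − (0.071/3)(−7.678) = +1.511 V.

+1.511 V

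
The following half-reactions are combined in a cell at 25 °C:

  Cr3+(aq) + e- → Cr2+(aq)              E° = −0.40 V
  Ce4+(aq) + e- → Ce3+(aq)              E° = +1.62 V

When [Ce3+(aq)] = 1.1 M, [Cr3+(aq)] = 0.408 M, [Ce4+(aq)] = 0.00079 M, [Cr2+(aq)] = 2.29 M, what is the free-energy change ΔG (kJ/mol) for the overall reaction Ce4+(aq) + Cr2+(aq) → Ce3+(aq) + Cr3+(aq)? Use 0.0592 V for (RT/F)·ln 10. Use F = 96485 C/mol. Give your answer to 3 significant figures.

−181 kJ/mol

With Ce⁴⁺/Ce³⁺ reduced at the cathode, E°cell = +1.62 − (−0.40) = +2.02 V and n = 1.
Here Q = ([Ce3+(aq)]·[Cr3+(aq)]) / ([Ce4+(aq)]·[Cr2+(aq)]) = 248 (log Q = 2.395), giving E = +2.02 − (0.0592/1)·(2.395) = +1.8782 V.
Finally ΔG = −nFE = −(1)(96485 C/mol)(+1.8782 V) = −181 kJ/mol.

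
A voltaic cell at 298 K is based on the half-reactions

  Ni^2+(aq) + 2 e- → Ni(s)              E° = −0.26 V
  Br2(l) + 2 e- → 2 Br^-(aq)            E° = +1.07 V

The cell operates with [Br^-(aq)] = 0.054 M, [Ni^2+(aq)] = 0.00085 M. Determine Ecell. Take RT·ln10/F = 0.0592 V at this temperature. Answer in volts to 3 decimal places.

+1.496 V

Since E°(Br₂/Br⁻) > E°(Ni²⁺/Ni), Br₂/Br⁻ serves as the cathode.
E°cell = E°cat − E°an = +1.07 − (−0.26) = +1.33 V; n = 2.
Balancing gives Br2(l) + Ni(s) → 2 Br^-(aq) + Ni^2+(aq); hence Q = [Br^-(aq)]^2·[Ni^2+(aq)] = 2.48×10^−6 (log Q = −5.606).
E = E° − (0.0592/n)·log Q = +1.33 − (0.0592/2)(−5.606) = +1.496 V.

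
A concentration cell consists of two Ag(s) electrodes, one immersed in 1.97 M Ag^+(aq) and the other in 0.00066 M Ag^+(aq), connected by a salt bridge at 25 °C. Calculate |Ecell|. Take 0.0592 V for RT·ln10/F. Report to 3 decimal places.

0.206 V

For a concentration cell E°cell = 0, since both electrodes use the same couple.
The compartment with the higher Ag^+(aq) concentration (1.97 M) acts as the cathode; ions are reduced there and produced at the dilute (0.00066 M) anode.
With n = 1, Ecell = −(0.0592/1)·log([dilute]/[conc]) = −(0.0592/1)·log(0.00066/1.97) = +0.206 V.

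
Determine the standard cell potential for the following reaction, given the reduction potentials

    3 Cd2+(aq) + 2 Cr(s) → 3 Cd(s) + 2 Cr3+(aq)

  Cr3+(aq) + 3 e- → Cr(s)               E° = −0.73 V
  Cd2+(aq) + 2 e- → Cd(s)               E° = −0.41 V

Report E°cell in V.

Cd2+(aq) gains electrons, so the Cd²⁺/Cd couple is the cathode; the Cr³⁺/Cr couple is the anode.
E°cell = E°(cathode) − E°(anode) = −0.41 − (−0.73) = +0.32 V.
The positive value indicates the reaction is spontaneous as written.

+0.32 V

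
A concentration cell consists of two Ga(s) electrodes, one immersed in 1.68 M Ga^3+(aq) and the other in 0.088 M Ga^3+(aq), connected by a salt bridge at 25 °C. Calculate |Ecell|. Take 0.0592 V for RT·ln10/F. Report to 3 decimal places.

For a concentration cell E°cell = 0, since both electrodes use the same couple.
The compartment with the higher Ga^3+(aq) concentration (1.68 M) acts as the cathode; ions are reduced there and produced at the dilute (0.088 M) anode.
With n = 3, Ecell = −(0.0592/3)·log([dilute]/[conc]) = −(0.0592/3)·log(0.088/1.68) = +0.025 V.

0.025 V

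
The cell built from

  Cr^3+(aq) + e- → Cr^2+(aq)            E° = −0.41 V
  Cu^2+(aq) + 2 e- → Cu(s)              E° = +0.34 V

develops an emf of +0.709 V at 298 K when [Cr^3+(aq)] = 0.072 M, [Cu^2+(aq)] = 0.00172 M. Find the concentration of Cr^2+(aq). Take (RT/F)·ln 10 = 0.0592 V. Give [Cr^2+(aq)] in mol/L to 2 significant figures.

The Cu²⁺/Cu couple has the larger reduction potential, so it is the cathode: E°cell = +0.34 − (−0.41) = +0.75 V and n = 2.
From the Nernst equation, log Q = n(E° − E)/0.0592 = 2·(+0.75 − (+0.709))/0.0592 = 1.385.
For Cu^2+(aq) + 2 Cr^2+(aq) → Cu(s) + 2 Cr^3+(aq), the reaction quotient is Q = [Cr^3+(aq)]^2 / ([Cu^2+(aq)]·[Cr^2+(aq)]^2).
Isolating [Cr^2+(aq)] in Q = 10^{1.385} yields log [Cr^2+(aq)] = −0.453, i.e. 0.35 M.

0.35 M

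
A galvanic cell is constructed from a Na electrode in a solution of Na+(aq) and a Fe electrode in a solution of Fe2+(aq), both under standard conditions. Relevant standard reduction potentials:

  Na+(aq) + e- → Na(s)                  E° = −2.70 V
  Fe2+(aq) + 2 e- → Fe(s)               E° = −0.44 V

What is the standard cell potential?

Of the two couples in this cell, the one with the more positive reduction potential is reduced at the cathode: here that is Fe²⁺/Fe (−0.44 V); Na⁺/Na (−2.70 V) is the anode.
E°cell = E°(cathode) − E°(anode) = −0.44 − (−2.70) = +2.26 V.

+2.26 V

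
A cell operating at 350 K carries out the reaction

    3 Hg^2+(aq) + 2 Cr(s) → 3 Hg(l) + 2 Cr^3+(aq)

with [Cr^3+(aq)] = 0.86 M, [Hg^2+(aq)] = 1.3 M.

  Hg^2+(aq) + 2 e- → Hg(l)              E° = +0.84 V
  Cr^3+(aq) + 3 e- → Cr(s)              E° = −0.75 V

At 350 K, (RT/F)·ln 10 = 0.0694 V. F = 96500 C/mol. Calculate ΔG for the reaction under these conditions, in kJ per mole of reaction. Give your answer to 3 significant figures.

−924 kJ/mol

With Hg²⁺/Hg reduced at the cathode, E°cell = +0.84 − (−0.75) = +1.59 V and n = 6.
Q = [Cr^3+(aq)]^2 / [Hg^2+(aq)]^3 = 0.337, so log Q = −0.473 and E = +1.59 − (0.0694/6)(−0.473) = +1.5955 V.
Finally ΔG = −nFE = −(6)(96500 C/mol)(+1.5955 V) = −924 kJ/mol.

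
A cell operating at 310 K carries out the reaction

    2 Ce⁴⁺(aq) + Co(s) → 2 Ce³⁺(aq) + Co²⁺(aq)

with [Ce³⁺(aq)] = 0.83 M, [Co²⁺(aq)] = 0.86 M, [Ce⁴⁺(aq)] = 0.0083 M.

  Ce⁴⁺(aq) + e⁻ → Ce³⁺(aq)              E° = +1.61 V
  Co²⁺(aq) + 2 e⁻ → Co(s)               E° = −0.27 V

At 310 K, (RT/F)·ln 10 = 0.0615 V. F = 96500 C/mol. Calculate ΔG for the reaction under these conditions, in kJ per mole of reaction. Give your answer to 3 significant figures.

With Ce⁴⁺/Ce³⁺ reduced at the cathode, E°cell = +1.61 − (−0.27) = +1.88 V and n = 2.
The reaction quotient is ([Ce³⁺(aq)]^2·[Co²⁺(aq)]) / [Ce⁴⁺(aq)]^2 = 8.6×10^3; by Nernst, E = +1.88 − (0.0615/2)(3.934) = +1.7590 V.
ΔG = −nFE = −(2)(96500)(+1.7590) J/mol = −339 kJ/mol.

−339 kJ/mol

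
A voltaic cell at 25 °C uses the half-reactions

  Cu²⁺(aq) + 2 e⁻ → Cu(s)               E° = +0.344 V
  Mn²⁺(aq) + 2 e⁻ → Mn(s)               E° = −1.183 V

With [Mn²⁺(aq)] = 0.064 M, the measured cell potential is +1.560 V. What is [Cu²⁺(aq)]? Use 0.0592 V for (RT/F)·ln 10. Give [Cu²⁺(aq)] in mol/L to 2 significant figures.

Cu²⁺/Cu is the cathode (higher E°); E°cell = +0.344 − (−1.183) = +1.527 V with n = 2.
Since E = E° − (0.0592/n)·log Q, log Q = n(E° − E)/0.0592 = −1.115.
For Cu²⁺(aq) + Mn(s) → Cu(s) + Mn²⁺(aq), the reaction quotient is Q = [Mn²⁺(aq)] / [Cu²⁺(aq)].
Substituting the known concentrations and solving, log [Cu²⁺(aq)] = −0.079 and [Cu²⁺(aq)] = 0.83 M.

0.83 M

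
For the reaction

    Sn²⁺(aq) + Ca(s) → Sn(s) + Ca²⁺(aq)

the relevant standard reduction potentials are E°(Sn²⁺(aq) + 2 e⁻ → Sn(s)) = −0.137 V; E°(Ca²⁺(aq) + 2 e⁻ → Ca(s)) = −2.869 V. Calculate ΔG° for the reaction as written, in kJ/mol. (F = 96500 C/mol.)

−527 kJ/mol

In the reaction as written Sn²⁺(aq) is reduced, so the Sn²⁺/Sn couple is the cathode and Ca²⁺/Ca is the anode.
E°cell = −0.137 − (−2.869) = +2.732 V; balancing electrons gives n = 2.
ΔG° = −nFE°cell = −(2)(96500)(+2.732) J/mol = −527 kJ/mol.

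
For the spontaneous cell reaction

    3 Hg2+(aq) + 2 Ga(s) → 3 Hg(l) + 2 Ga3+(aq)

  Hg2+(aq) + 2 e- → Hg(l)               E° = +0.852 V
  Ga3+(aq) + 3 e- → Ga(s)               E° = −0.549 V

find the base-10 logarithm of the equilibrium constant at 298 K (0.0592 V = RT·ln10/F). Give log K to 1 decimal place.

The Hg²⁺/Hg couple is reduced (cathode); E°cell = +0.852 − (−0.549) = +1.401 V with n = 6.
At equilibrium E = 0, so log K = nE°cell / 0.0592 = (6)(+1.401) / 0.0592 = 142.0.

log K = 142.0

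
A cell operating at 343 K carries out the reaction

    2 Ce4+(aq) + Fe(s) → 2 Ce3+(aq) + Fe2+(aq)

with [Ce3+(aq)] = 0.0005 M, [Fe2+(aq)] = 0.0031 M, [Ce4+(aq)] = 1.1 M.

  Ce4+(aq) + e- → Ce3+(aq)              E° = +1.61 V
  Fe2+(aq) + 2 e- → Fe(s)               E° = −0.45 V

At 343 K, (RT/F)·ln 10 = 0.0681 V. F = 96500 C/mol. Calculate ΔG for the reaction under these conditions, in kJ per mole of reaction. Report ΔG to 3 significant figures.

−458 kJ/mol

The standard cell potential is +1.61 − (−0.45) = +2.06 V, with n = 2 electrons in the balanced equation.
Q = ([Ce3+(aq)]^2·[Fe2+(aq)]) / [Ce4+(aq)]^2 = 6.4×10^−10, so log Q = −9.193 and E = +2.06 − (0.0681/2)(−9.193) = +2.3730 V.
Then ΔG = −nFE = −2 × 96500 × +2.3730 J/mol = −458 kJ/mol.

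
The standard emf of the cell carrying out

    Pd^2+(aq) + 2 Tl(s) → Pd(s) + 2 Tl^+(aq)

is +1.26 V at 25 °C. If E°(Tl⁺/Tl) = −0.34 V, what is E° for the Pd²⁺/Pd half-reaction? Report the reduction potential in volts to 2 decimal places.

+0.92 V

In the reaction as written the Pd²⁺/Pd couple is reduced (cathode) and Tl⁺/Tl is oxidized (anode), so E°cell = E°(Pd²⁺/Pd) − E°(Tl⁺/Tl).
E°(Pd²⁺/Pd) = E°cell + E°(anode) = +1.26 + (−0.34) = +0.92 V.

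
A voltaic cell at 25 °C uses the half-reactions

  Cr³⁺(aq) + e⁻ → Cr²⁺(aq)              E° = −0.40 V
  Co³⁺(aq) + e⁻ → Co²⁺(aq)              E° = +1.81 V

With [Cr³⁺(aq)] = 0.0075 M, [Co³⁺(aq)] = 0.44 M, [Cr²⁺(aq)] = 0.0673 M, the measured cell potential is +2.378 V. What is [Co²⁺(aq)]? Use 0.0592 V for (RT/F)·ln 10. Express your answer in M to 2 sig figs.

Co³⁺/Co²⁺ is the cathode (higher E°); E°cell = +1.81 − (−0.40) = +2.21 V with n = 1.
From the Nernst equation, log Q = n(E° − E)/0.0592 = 1·(+2.21 − (+2.378))/0.0592 = −2.838.
Balancing electrons gives Co³⁺(aq) + Cr²⁺(aq) → Co²⁺(aq) + Cr³⁺(aq); thus Q = ([Co²⁺(aq)]·[Cr³⁺(aq)]) / ([Co³⁺(aq)]·[Cr²⁺(aq)]).
Solving for the unknown gives log [Co²⁺(aq)] = −2.242, so [Co²⁺(aq)] ≈ 0.0057 M.

0.0057 M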